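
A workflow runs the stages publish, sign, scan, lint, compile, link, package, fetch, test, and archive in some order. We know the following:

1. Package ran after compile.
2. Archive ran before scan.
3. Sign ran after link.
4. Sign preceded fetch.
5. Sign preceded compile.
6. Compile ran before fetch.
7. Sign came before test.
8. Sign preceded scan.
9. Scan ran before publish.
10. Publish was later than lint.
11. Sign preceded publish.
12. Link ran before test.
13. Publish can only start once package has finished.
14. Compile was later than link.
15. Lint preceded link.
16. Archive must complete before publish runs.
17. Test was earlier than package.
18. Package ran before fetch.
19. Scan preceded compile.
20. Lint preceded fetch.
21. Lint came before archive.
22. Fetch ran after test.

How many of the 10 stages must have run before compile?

Directly stated before compile: link, scan, and sign.
Archive reaches compile via archive → scan → compile.
Lint reaches compile via lint → link → compile.
That's archive, link, lint, scan, and sign — 5 in all.

5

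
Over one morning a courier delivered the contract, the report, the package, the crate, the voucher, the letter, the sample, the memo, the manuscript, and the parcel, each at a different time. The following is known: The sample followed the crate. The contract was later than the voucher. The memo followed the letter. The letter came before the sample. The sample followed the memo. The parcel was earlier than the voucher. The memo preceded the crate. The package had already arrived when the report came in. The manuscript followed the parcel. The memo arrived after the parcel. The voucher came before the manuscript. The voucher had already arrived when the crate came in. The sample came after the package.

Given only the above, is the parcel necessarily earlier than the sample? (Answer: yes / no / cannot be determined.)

Chain the constraints: the parcel → the memo → the sample. Each link is directly stated, so the parcel comes before the sample.

yes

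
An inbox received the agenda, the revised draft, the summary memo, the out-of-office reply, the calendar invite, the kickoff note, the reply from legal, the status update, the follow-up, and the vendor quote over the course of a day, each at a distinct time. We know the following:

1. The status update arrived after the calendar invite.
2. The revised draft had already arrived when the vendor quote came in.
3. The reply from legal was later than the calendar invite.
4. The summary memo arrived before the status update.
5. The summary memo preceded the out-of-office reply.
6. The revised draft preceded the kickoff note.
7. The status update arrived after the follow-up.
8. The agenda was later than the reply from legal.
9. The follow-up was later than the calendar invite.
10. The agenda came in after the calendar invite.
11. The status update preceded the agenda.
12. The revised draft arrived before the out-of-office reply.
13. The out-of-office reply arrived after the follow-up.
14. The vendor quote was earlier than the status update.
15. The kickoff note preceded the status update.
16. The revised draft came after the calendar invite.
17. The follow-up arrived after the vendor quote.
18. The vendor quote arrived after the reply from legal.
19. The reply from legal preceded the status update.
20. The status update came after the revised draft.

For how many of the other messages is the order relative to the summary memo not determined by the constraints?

Forced after the summary memo: the agenda, the out-of-office reply, and the status update.
That leaves the calendar invite, the follow-up, the kickoff note, the reply from legal, the revised draft, and the vendor quote with no forced order relative to the summary memo — 6.

6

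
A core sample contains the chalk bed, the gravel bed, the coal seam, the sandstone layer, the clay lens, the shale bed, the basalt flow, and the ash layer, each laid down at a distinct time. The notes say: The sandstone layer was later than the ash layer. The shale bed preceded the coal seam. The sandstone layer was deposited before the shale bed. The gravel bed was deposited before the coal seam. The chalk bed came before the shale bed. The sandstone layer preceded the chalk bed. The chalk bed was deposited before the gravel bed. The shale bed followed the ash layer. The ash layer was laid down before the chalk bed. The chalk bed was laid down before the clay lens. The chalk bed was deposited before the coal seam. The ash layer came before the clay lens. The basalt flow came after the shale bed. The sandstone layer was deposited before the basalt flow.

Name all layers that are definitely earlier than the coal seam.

the ash layer, the chalk bed, the gravel bed, the sandstone layer, the shale bed

Directly stated before the coal seam: the chalk bed, the gravel bed, and the shale bed.
The ash layer reaches the coal seam via the ash layer → the shale bed → the coal seam.
The sandstone layer reaches the coal seam via the sandstone layer → the shale bed → the coal seam.
No chain forces the clay lens (or any of the others) ahead of the coal seam.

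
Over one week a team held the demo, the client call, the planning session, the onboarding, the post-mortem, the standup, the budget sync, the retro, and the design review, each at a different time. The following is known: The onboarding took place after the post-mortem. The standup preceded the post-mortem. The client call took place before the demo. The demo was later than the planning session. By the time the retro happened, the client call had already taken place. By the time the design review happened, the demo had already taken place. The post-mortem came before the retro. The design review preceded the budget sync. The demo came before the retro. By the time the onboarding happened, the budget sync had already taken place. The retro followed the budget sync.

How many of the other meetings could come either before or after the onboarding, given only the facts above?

Forced before the onboarding: the budget sync, the client call, the demo, the design review, the planning session, the post-mortem, and the standup.
That leaves the retro with no forced order relative to the onboarding — 1.

1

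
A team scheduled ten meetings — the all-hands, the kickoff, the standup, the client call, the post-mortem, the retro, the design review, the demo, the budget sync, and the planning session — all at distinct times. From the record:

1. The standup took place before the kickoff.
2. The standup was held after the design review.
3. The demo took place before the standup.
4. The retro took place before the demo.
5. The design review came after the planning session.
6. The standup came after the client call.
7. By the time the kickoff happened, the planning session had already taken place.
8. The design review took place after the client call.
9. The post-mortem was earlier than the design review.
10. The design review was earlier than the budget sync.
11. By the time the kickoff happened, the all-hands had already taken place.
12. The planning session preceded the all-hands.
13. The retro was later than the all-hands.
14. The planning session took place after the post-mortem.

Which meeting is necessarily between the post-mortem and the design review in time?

Tracing the constraints gives the post-mortem → the planning session → the design review, so the planning session sits after the post-mortem and before the design review.
No other meeting is forced both after the post-mortem and before the design review.

the planning session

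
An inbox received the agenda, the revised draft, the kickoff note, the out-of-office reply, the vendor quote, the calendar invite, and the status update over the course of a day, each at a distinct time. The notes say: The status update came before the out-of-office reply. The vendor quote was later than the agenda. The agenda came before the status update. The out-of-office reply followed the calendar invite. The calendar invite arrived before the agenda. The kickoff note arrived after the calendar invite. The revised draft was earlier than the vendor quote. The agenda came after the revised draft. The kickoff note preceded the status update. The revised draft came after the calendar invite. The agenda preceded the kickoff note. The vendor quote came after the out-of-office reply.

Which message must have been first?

the calendar invite

The calendar invite has a chain of constraints placing it before every other message, so the calendar invite must be first.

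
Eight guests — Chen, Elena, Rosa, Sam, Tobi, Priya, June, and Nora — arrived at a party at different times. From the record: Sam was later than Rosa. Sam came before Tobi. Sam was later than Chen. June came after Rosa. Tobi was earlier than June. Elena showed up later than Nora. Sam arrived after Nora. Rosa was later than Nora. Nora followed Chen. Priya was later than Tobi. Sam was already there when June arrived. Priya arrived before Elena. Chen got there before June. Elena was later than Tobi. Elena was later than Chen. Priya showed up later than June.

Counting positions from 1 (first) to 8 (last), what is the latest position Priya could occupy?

Priya must come before Elena — 1 guest forced after them.
Everything else can be placed before Priya in some valid order, so Priya can sit as late as position 8 − 1 = 7.

7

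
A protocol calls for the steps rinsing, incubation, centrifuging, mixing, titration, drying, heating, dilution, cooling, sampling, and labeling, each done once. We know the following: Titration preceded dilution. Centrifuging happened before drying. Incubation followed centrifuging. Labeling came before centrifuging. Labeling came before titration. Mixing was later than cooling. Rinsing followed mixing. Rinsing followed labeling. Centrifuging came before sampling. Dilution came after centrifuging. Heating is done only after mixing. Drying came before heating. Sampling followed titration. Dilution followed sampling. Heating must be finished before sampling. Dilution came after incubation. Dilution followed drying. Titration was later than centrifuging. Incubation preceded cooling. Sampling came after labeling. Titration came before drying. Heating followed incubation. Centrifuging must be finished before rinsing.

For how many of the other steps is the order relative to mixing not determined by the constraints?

Forced before mixing: centrifuging, cooling, incubation, and labeling; forced after mixing: dilution, heating, rinsing, and sampling.
That leaves drying and titration with no forced order relative to mixing — 2.

2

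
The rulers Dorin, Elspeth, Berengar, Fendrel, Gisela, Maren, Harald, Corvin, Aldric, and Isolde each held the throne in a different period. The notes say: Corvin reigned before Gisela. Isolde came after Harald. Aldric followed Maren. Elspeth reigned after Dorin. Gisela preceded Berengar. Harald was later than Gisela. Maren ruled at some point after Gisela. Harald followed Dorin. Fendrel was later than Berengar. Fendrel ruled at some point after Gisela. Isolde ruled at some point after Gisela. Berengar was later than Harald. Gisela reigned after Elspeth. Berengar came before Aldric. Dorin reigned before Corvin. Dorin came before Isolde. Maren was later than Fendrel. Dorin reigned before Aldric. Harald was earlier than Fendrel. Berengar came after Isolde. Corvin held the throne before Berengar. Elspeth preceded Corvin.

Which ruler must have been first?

Dorin

Dorin has a chain of constraints placing them before every other ruler, so Dorin must be first.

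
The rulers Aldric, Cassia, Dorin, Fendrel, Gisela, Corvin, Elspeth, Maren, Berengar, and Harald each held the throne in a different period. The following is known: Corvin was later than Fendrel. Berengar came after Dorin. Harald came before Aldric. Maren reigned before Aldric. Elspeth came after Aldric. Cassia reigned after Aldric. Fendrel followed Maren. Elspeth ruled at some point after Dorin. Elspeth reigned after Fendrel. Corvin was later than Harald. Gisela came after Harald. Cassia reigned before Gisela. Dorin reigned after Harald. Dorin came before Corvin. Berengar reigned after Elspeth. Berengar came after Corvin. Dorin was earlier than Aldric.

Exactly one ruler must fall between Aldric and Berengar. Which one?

Elspeth

Tracing the constraints gives Aldric → Elspeth → Berengar, so Elspeth sits after Aldric and before Berengar.
No other ruler is forced both after Aldric and before Berengar.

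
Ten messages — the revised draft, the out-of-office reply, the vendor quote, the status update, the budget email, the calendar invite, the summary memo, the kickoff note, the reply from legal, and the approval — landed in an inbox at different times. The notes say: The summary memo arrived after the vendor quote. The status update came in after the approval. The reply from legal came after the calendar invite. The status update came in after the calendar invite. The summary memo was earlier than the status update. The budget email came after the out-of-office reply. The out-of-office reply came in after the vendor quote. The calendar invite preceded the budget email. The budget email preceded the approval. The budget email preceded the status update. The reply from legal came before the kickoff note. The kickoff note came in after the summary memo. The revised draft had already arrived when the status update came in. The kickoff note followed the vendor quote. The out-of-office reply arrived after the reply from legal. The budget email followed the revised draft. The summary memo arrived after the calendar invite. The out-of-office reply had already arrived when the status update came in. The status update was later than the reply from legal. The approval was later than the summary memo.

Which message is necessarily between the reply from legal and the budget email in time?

Tracing the constraints gives the reply from legal → the out-of-office reply → the budget email, so the out-of-office reply sits after the reply from legal and before the budget email.
No other message is forced both after the reply from legal and before the budget email.

the out-of-office reply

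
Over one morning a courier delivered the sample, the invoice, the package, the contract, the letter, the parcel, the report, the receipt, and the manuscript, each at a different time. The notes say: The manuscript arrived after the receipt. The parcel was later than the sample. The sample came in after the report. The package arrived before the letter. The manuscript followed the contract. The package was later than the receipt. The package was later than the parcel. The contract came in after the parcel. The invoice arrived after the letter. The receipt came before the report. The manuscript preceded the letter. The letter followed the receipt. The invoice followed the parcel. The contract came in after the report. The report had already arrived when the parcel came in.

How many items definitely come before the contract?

Directly stated before the contract: the parcel and the report.
The receipt reaches the contract via the receipt → the report → the contract.
The sample reaches the contract via the sample → the parcel → the contract.
No chain forces the invoice (or any of the others) ahead of the contract.
That's the parcel, the receipt, the report, and the sample — 4 in all.

4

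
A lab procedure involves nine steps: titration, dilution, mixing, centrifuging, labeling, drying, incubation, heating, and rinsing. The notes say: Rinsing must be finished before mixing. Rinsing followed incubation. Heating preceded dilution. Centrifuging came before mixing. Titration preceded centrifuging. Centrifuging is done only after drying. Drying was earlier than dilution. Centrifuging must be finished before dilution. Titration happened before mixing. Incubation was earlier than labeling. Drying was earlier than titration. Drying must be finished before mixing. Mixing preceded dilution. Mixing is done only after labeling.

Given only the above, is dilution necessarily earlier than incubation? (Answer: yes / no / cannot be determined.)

no

Tracing the constraints gives incubation → rinsing → mixing → dilution, so incubation must come before dilution.
That means dilution cannot be before incubation.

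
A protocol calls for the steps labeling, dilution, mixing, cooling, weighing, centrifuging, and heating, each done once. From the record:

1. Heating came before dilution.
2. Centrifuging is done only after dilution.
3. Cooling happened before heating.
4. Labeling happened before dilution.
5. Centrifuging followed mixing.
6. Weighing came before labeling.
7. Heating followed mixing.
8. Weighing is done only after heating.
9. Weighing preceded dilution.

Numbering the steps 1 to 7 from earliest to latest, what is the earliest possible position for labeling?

Cooling, heating, mixing, and weighing must all come before labeling — 4 forced predecessors.
Nothing else is forced ahead of labeling, so its earliest slot is position 4 + 1 = 5.

5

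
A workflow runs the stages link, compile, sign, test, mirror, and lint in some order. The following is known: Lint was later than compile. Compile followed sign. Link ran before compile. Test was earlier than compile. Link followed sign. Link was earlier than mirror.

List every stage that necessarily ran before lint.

Directly stated before lint: compile.
Link reaches lint via link → compile → lint.
Sign reaches lint via sign → compile → lint.
Test reaches lint via test → compile → lint.
No chain forces mirror ahead of lint.

compile, link, sign, test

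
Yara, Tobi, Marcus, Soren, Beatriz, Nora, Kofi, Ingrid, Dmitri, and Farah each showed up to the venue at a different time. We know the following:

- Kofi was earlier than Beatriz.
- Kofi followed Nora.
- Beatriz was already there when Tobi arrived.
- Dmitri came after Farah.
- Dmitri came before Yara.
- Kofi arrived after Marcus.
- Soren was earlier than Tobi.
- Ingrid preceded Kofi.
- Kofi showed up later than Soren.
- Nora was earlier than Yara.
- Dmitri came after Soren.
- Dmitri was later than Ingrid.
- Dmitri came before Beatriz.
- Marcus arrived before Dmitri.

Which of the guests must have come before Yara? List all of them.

Directly stated before Yara: Dmitri and Nora.
Farah reaches Yara via Farah → Dmitri → Yara.
Ingrid reaches Yara via Ingrid → Dmitri → Yara.
Marcus reaches Yara via Marcus → Dmitri → Yara.
Likewise Soren reaches Yara by chaining the stated constraints.
No chain forces Kofi (or any of the others) ahead of Yara.

Dmitri, Farah, Ingrid, Marcus, Nora, Soren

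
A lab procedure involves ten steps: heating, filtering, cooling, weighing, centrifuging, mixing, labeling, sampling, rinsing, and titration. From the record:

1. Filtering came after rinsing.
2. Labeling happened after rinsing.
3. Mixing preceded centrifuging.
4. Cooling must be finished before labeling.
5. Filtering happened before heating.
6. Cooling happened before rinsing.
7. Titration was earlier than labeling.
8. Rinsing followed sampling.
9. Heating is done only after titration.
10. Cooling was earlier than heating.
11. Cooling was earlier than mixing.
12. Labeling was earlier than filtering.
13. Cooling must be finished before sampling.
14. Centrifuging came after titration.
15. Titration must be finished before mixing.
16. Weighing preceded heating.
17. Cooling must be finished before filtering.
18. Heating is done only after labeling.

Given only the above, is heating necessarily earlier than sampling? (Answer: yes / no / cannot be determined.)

Tracing the constraints gives sampling → rinsing → labeling → heating, so sampling must come before heating.
That means heating cannot be before sampling.

no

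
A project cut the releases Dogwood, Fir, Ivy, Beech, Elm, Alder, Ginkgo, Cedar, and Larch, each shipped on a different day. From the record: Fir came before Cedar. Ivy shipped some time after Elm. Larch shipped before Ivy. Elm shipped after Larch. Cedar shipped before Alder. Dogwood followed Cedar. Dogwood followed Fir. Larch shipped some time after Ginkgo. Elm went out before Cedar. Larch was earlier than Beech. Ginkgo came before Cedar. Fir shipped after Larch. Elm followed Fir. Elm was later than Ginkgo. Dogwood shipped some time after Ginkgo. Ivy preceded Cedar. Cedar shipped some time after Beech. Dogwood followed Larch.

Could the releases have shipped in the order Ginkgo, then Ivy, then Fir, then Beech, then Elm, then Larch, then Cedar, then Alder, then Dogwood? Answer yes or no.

no

The constraints require Elm before Ivy, but in the proposed sequence Ivy appears ahead of Elm. That one violation is enough.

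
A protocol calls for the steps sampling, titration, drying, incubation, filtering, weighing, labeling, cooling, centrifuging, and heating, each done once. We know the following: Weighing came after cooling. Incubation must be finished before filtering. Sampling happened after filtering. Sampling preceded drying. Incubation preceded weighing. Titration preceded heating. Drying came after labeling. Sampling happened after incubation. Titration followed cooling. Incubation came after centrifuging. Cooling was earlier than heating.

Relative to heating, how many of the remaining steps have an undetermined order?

7

Forced before heating: cooling and titration.
That leaves centrifuging, drying, filtering, incubation, labeling, sampling, and weighing with no forced order relative to heating — 7.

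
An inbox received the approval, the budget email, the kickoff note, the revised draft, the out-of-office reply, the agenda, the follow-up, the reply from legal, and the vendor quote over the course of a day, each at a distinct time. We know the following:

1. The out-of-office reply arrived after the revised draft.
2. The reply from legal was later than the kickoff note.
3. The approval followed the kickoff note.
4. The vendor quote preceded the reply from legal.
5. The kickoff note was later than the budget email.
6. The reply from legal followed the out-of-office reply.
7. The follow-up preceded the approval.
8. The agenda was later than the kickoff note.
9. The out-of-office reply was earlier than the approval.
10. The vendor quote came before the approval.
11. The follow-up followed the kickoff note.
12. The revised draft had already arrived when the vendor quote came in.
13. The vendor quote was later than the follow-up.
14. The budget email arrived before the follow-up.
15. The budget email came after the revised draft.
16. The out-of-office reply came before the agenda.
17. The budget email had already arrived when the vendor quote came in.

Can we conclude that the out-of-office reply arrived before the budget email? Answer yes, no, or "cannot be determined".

No chain of stated constraints runs from the out-of-office reply to the budget email, and none runs from the budget email to the out-of-office reply either.
So the relative order of the out-of-office reply and the budget email is not fixed by the given facts.

cannot be determined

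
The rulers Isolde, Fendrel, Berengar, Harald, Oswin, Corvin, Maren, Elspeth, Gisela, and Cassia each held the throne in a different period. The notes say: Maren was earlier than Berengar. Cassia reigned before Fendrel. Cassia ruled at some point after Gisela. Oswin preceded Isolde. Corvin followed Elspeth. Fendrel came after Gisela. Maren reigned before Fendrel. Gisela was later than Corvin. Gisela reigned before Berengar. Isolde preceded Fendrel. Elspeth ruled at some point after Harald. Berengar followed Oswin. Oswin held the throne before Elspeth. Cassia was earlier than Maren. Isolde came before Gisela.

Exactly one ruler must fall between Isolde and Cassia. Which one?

Gisela

Tracing the constraints gives Isolde → Gisela → Cassia, so Gisela sits after Isolde and before Cassia.
No other ruler is forced both after Isolde and before Cassia.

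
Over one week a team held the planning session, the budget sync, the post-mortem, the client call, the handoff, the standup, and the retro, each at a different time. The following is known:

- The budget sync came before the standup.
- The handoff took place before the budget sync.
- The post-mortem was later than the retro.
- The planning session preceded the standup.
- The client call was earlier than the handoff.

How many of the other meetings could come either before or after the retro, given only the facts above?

Forced after the retro: the post-mortem.
That leaves the budget sync, the client call, the handoff, the planning session, and the standup with no forced order relative to the retro — 5.

5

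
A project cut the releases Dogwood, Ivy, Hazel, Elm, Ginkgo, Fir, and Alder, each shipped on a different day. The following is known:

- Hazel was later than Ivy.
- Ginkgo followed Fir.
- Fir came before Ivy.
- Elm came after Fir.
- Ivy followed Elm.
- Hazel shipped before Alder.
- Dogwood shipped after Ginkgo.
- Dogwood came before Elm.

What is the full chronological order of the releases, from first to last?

The constraints fix every adjacent pair, so only one ordering works:
Fir → Ginkgo → Dogwood → Elm → Ivy → Hazel → Alder.

Fir, Ginkgo, Dogwood, Elm, Ivy, Hazel, Alder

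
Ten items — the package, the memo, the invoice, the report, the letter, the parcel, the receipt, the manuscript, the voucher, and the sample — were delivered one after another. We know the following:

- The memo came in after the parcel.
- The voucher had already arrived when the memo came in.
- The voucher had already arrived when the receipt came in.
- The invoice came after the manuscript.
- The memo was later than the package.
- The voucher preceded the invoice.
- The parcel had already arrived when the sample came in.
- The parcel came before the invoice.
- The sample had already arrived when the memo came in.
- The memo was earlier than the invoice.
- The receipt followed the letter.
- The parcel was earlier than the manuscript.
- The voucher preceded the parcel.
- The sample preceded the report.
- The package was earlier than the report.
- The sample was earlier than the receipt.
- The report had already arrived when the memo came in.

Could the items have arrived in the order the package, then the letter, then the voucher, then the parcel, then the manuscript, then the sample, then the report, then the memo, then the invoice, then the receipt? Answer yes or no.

Check each stated constraint against the proposed order — e.g. the package is ahead of the memo; the letter is ahead of the receipt. Every pair is in the required order; nothing is violated.

yes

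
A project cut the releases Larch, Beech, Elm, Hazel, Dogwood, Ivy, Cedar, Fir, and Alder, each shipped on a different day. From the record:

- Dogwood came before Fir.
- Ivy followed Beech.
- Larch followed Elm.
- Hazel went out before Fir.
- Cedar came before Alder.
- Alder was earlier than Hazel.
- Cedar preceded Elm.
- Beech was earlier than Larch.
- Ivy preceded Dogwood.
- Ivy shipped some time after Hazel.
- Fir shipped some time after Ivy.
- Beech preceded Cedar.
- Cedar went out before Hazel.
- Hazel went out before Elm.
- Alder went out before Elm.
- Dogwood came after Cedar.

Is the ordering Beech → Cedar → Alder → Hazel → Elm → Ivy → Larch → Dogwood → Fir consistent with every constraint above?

yes

Check each stated constraint against the proposed order — e.g. Beech is ahead of Larch; Cedar is ahead of Dogwood. Every pair is in the required order; nothing is violated.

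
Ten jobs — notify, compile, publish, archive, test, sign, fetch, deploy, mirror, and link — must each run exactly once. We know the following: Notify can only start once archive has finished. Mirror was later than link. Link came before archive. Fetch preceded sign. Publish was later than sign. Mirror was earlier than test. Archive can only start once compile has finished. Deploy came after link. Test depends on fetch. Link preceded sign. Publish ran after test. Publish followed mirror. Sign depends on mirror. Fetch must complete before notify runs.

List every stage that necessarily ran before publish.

Directly stated before publish: mirror, sign, and test.
Fetch reaches publish via fetch → sign → publish.
Link reaches publish via link → mirror → publish.
No chain forces compile (or any of the others) ahead of publish.

fetch, link, mirror, sign, test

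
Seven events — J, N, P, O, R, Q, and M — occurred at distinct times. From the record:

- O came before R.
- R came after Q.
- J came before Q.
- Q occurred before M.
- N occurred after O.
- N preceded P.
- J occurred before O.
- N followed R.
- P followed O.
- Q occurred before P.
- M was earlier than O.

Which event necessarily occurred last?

P

Every other event has a chain of constraints placing it before P, so P is last.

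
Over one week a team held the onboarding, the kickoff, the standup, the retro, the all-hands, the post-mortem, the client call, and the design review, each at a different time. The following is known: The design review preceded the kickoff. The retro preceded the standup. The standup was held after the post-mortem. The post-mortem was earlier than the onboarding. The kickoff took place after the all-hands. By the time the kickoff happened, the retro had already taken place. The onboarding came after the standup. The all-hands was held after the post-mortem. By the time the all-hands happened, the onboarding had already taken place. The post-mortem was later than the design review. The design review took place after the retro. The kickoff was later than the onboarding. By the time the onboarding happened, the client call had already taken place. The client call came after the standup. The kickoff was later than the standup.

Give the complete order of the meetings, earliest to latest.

the retro, the design review, the post-mortem, the standup, the client call, the onboarding, the all-hands, the kickoff

The constraints fix every adjacent pair, so only one ordering works:
the retro → the design review → the post-mortem → the standup → the client call → the onboarding → the all-hands → the kickoff.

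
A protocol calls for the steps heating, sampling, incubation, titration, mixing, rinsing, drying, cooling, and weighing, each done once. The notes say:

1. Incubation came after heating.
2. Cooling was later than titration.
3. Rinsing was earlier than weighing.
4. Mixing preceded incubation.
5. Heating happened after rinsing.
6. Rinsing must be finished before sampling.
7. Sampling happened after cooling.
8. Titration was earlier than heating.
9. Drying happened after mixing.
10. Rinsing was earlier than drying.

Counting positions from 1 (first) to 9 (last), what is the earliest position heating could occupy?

Rinsing and titration must both come before heating — 2 forced predecessors.
Nothing else is forced ahead of heating, so its earliest slot is position 2 + 1 = 3.

3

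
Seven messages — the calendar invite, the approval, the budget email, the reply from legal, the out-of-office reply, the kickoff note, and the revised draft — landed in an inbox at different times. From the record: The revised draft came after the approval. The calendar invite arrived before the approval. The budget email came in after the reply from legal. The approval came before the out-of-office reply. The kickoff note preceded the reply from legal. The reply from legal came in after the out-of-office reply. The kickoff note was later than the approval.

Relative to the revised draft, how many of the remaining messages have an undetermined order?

Forced before the revised draft: the approval and the calendar invite.
That leaves the budget email, the kickoff note, the out-of-office reply, and the reply from legal with no forced order relative to the revised draft — 4.

4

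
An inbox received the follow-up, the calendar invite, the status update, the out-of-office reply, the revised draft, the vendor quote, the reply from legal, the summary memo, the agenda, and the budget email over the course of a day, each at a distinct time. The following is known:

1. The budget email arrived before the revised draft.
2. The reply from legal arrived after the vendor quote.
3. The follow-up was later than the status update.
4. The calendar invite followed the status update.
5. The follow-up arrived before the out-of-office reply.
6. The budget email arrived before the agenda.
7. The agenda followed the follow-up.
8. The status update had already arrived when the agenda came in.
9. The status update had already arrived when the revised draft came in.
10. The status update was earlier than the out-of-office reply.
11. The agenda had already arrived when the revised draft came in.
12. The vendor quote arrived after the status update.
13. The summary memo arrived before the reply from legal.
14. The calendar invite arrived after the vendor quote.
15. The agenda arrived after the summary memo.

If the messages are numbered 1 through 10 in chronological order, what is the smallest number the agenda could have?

The budget email, the follow-up, the status update, and the summary memo must all come before the agenda — 4 forced predecessors.
Nothing else is forced ahead of the agenda, so its earliest slot is position 4 + 1 = 5.

5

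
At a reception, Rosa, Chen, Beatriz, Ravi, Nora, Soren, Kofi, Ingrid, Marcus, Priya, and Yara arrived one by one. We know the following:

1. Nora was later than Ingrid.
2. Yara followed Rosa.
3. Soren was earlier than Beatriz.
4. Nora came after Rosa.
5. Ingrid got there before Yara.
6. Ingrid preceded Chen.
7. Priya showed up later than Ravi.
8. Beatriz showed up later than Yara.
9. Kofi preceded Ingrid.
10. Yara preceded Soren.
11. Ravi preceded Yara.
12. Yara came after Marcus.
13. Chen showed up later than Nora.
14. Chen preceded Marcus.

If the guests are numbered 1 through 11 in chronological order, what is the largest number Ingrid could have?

5

Ingrid must come before Beatriz, Chen, Marcus, Nora, Soren, and Yara — 6 guests forced after them.
Everything else can be placed before Ingrid in some valid order, so Ingrid can sit as late as position 11 − 6 = 5.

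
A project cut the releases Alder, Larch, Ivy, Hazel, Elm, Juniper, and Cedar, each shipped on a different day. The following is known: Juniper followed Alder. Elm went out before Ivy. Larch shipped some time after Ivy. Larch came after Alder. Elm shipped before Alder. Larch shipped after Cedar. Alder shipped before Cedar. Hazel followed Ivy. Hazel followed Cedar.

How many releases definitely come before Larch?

4

Directly stated before Larch: Alder, Cedar, and Ivy.
Elm reaches Larch via Elm → Alder → Larch.
No chain forces Hazel (or any of the others) ahead of Larch.
That's Alder, Cedar, Elm, and Ivy — 4 in all.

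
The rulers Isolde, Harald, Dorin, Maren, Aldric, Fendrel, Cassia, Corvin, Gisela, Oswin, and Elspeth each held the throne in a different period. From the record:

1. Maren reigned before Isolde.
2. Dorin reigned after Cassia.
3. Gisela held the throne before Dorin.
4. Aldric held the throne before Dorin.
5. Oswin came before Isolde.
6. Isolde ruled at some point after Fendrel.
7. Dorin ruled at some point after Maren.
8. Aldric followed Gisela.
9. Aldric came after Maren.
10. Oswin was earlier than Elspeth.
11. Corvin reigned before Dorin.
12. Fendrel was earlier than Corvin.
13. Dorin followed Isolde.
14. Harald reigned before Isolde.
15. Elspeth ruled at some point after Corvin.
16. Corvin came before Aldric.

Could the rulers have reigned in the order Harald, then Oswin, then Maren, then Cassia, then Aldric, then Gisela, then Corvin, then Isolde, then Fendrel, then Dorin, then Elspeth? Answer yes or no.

The constraints require Fendrel before Corvin, but in the proposed sequence Corvin appears ahead of Fendrel. That one violation is enough.

no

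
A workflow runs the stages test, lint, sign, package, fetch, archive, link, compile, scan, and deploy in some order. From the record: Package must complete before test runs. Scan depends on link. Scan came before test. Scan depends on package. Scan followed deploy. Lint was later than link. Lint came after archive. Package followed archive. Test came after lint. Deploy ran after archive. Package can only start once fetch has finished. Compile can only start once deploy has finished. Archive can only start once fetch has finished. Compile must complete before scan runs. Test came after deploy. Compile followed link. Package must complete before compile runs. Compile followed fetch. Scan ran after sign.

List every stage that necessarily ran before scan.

Directly stated before scan: compile, deploy, link, package, and sign.
Archive reaches scan via archive → package → scan.
Fetch reaches scan via fetch → package → scan.

archive, compile, deploy, fetch, link, package, sign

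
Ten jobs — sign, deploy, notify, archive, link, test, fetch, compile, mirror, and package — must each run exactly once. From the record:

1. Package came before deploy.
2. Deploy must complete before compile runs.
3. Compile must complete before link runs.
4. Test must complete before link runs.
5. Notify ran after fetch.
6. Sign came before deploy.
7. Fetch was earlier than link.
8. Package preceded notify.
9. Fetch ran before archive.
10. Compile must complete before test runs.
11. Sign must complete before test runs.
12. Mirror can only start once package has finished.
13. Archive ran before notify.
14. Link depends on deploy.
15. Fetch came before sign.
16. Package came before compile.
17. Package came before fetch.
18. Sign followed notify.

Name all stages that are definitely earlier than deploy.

Directly stated before deploy: package and sign.
Archive reaches deploy via archive → notify → sign → deploy.
Fetch reaches deploy via fetch → sign → deploy.
Notify reaches deploy via notify → sign → deploy.

archive, fetch, notify, package, sign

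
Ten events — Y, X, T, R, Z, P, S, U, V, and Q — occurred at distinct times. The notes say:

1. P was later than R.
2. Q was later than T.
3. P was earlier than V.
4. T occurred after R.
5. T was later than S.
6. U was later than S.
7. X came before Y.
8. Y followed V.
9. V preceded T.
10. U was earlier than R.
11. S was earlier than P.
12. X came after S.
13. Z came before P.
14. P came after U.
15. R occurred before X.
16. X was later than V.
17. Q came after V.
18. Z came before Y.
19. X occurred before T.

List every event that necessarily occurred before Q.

P, R, S, T, U, V, X, Z

Directly stated before Q: T and V.
P reaches Q via P → V → Q.
R reaches Q via R → T → Q.
S reaches Q via S → T → Q.
Likewise U, X, and Z each reach Q by chaining the stated constraints.
No chain forces Y ahead of Q.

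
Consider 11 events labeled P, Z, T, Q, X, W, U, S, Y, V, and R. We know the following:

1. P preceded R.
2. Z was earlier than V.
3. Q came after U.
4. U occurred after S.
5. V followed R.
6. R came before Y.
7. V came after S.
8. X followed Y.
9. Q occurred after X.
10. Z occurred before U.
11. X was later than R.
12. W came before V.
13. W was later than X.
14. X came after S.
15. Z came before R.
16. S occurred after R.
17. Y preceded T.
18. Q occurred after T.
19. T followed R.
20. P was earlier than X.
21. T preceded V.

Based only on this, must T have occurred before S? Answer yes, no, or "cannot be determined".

No chain of stated constraints runs from T to S, and none runs from S to T either.
So the relative order of T and S is not fixed by the given facts.

cannot be determined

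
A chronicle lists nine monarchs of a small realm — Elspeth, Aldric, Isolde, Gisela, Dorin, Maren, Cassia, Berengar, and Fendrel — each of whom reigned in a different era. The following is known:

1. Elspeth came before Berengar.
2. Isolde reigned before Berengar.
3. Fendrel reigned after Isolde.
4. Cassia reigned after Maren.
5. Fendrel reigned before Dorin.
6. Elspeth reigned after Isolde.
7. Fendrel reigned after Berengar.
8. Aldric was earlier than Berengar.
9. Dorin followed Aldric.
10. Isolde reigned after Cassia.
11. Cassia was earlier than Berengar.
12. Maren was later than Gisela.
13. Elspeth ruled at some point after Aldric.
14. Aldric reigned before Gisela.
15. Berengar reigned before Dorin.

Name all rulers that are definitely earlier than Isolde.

Directly stated before Isolde: Cassia.
Aldric reaches Isolde via Aldric → Gisela → Maren → Cassia → Isolde.
Gisela reaches Isolde via Gisela → Maren → Cassia → Isolde.
Maren reaches Isolde via Maren → Cassia → Isolde.

Aldric, Cassia, Gisela, Maren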